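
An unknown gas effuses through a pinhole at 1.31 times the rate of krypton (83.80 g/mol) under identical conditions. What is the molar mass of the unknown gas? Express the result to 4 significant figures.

Since effusion rate ∝ 1/√M, rate_X/rate_Kr = √(M_Kr/M_X).
1.31 = √(83.80/M_X)
M_X = 83.80 / 1.31² = 83.80 / 1.716 = 48.83 g/mol

48.83 g/mol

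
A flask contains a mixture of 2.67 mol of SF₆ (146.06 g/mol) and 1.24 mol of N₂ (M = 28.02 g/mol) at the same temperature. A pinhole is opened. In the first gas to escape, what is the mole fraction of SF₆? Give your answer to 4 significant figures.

Rate_i ∝ x_i/√M_i (Graham's law weighted by mole fraction), so the effusate composition follows n_i/√M_i.
x_SF₆(eff) = (n_SF₆/√M_SF₆) / (n_SF₆/√M_SF₆ + n_N₂/√M_N₂)
= (2.67/√146.06) / (2.67/√146.06 + 1.24/√28.02) = 0.2209/(0.2209 + 0.2343) = 0.4854.

0.4854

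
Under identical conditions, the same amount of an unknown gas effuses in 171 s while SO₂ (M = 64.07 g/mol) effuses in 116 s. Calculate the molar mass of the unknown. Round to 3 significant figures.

By Graham's law, t_X/t_SO₂ = √(M_X/M_SO₂).
171/116 = 1.474 = √(M_X/64.07)
M_X = 64.07 × 1.474² = 64.07 × 2.173 = 139 g/mol

139 g/mol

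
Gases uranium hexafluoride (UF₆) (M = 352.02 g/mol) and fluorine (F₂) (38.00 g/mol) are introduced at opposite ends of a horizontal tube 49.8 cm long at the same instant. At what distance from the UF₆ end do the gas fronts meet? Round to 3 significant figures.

The fronts meet when d_UF₆ + d_F₂ = L with d_UF₆/d_F₂ = √(M_F₂/M_UF₆) (Graham's law). Here √(M_F₂/M_UF₆) = √(38.00/352.02) = 0.3286.
With d_UF₆ + d_F₂ = 49.8 cm, d_F₂ = 49.8/(1 + 0.3286) = 37.48 cm.
d_UF₆ = 49.8 − 37.48 = 12.3 cm.

12.3 cm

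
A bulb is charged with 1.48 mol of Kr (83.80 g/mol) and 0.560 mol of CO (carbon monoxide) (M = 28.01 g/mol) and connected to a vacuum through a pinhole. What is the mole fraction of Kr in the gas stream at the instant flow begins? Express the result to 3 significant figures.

Rate_i ∝ x_i/√M_i (Graham's law weighted by mole fraction), so the effusate composition follows n_i/√M_i.
x_Kr(eff) = (n_Kr/√M_Kr) / (n_Kr/√M_Kr + n_CO/√M_CO)
= (1.48/√83.80) / (1.48/√83.80 + 0.560/√28.01) = 0.1617/(0.1617 + 0.1058) = 0.604.

0.604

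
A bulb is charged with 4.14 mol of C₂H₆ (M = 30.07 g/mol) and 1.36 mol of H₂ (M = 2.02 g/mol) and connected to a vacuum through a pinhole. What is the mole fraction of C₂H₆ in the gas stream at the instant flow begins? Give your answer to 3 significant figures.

0.441

Each component's effusion rate ∝ (its partial pressure)·(1/√M) ∝ n_i/√M_i.
Mole fraction of C₂H₆ in the effusate = (n_C₂H₆/√M_C₂H₆) / (n_C₂H₆/√M_C₂H₆ + n_H₂/√M_H₂)
= (4.14/√30.07) / (4.14/√30.07 + 1.36/√2.02) = 0.7550/(0.7550 + 0.9569) = 0.441.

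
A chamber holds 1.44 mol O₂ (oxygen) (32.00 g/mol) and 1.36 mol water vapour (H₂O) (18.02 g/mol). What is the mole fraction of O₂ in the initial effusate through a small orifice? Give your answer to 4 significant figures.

The effusion rate of species i is ∝ p_i/√M_i ∝ n_i/√M_i.
So x_O₂ in the escaping gas = (n_O₂/√M_O₂) / Σ(n_i/√M_i)
= (1.44/√32.00) / (1.44/√32.00 + 1.36/√18.02) = 0.2546/(0.2546 + 0.3204) = 0.4428.

0.4428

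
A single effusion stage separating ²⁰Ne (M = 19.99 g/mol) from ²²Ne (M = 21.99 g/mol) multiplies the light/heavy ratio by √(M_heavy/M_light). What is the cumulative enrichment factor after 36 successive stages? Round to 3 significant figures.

Each stage multiplies the ratio by α = √(21.99/19.99), so after 36 stages the overall factor is α^36 = (21.99/19.99)^(36/2).
= 1.10005^18 = 5.56.

5.56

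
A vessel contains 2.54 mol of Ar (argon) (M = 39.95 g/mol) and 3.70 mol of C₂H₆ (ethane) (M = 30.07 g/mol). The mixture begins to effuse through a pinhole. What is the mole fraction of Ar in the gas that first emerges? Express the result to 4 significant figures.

0.3733

Each component's effusion rate ∝ (its partial pressure)·(1/√M) ∝ n_i/√M_i.
x_Ar(eff) = (n_Ar/√M_Ar) / (n_Ar/√M_Ar + n_C₂H₆/√M_C₂H₆)
= (2.54/√39.95) / (2.54/√39.95 + 3.70/√30.07) = 0.4019/(0.4019 + 0.6747) = 0.3733.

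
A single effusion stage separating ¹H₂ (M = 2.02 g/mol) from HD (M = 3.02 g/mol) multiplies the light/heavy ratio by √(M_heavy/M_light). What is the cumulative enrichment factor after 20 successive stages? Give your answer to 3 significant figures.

Each stage multiplies the ratio by α = √(3.02/2.02), so after 20 stages the overall factor is α^20 = (3.02/2.02)^(20/2).
= 1.49505^10 = 55.8.

55.8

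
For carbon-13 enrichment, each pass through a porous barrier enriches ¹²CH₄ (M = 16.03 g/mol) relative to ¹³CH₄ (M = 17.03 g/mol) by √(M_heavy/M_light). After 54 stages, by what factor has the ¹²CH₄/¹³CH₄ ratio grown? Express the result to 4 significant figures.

5.124

Each stage multiplies the ratio by α = √(17.03/16.03), so after 54 stages the overall factor is α^54 = (17.03/16.03)^(54/2).
= 1.06238^27 = 5.124.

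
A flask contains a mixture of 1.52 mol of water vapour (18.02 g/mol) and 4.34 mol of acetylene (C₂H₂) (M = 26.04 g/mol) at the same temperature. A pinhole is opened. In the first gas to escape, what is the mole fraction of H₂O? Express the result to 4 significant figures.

0.2963

The effusion rate of species i is ∝ p_i/√M_i ∝ n_i/√M_i.
Mole fraction of H₂O in the effusate = (n_H₂O/√M_H₂O) / (n_H₂O/√M_H₂O + n_C₂H₂/√M_C₂H₂)
= (1.52/√18.02) / (1.52/√18.02 + 4.34/√26.04) = 0.3581/(0.3581 + 0.8505) = 0.2963.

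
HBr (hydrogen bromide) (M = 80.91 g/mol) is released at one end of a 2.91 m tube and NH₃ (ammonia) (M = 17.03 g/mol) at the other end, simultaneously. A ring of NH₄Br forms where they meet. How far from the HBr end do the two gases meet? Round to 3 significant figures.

0.915 m

Distances travelled in equal time are proportional to diffusion rates, so d_HBr/d_NH₃ = √(M_NH₃/M_HBr) = √(17.03/80.91) = 0.4588.
With d_HBr + d_NH₃ = 2.91 m, d_NH₃ = 2.91/(1 + 0.4588) = 1.995 m.
d_HBr = 2.91 − 1.995 = 0.915 m.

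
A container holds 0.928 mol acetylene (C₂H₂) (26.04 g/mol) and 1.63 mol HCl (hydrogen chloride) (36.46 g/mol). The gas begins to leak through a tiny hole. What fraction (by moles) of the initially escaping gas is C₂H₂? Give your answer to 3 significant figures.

0.403

Rate_i ∝ x_i/√M_i (Graham's law weighted by mole fraction), so the effusate composition follows n_i/√M_i.
So x_C₂H₂ in the escaping gas = (n_C₂H₂/√M_C₂H₂) / Σ(n_i/√M_i)
= (0.928/√26.04) / (0.928/√26.04 + 1.63/√36.46) = 0.1819/(0.1819 + 0.2699) = 0.403.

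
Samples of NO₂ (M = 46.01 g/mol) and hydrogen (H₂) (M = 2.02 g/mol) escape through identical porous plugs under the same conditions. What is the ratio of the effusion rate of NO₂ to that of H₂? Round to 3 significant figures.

Using Graham's law: rate_NO₂/rate_H₂ = √(M_H₂/M_NO₂) = √(2.02/46.01) = √0.04390 = 0.210.

0.210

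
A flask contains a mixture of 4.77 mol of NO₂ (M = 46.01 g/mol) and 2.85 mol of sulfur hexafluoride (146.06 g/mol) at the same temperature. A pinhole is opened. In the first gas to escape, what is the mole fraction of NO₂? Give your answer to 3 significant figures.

The effusion rate of species i is ∝ p_i/√M_i ∝ n_i/√M_i.
So x_NO₂ in the escaping gas = (n_NO₂/√M_NO₂) / Σ(n_i/√M_i)
= (4.77/√46.01) / (4.77/√46.01 + 2.85/√146.06) = 0.7032/(0.7032 + 0.2358) = 0.749.

0.749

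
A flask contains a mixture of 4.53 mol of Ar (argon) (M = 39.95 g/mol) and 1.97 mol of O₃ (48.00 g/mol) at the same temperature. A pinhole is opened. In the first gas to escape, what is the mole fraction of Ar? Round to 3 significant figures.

0.716

The effusion rate of species i is ∝ p_i/√M_i ∝ n_i/√M_i.
Mole fraction of Ar in the effusate = (n_Ar/√M_Ar) / (n_Ar/√M_Ar + n_O₃/√M_O₃)
= (4.53/√39.95) / (4.53/√39.95 + 1.97/√48.00) = 0.7167/(0.7167 + 0.2843) = 0.716.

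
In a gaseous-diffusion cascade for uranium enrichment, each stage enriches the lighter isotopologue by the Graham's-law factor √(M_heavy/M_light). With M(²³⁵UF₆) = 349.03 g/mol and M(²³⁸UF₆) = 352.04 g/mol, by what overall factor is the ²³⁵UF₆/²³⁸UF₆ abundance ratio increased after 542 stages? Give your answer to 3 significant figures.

After 542 stages the ratio has grown by (√(352.04/349.03))^542 = (352.04/349.03)^(542/2).
= 1.00862^271 = 10.2.

10.2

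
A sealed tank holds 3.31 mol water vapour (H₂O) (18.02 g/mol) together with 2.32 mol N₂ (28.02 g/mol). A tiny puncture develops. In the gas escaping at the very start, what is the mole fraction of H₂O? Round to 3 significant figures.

0.640

Rate_i ∝ x_i/√M_i (Graham's law weighted by mole fraction), so the effusate composition follows n_i/√M_i.
x_H₂O(eff) = (n_H₂O/√M_H₂O) / (n_H₂O/√M_H₂O + n_N₂/√M_N₂)
= (3.31/√18.02) / (3.31/√18.02 + 2.32/√28.02) = 0.7797/(0.7797 + 0.4383) = 0.640.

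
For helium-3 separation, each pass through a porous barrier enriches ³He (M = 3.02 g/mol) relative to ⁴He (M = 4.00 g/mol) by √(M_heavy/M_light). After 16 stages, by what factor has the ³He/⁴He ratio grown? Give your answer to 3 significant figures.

Overall factor = α^16 with α = √(4.00/3.02), i.e. (4.00/3.02)^(16/2).
= 1.32450^8 = 9.47.

9.47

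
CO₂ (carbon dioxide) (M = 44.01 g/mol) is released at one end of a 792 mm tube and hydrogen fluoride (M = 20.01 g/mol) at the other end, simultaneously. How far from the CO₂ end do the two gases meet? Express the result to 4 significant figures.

Graham's law gives d_CO₂/d_HF = rate_CO₂/rate_HF = √(M_HF/M_CO₂) = √(20.01/44.01) = 0.6743.
With d_CO₂ + d_HF = 792 mm, d_HF = 792/(1 + 0.6743) = 473.0 mm.
d_CO₂ = 792 − 473.0 = 319.0 mm.

319.0 mm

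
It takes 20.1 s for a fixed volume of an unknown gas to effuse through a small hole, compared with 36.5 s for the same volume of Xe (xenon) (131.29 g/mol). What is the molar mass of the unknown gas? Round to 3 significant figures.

By Graham's law, t_X/t_Xe = √(M_X/M_Xe).
20.1/36.5 = 0.5507 = √(M_X/131.29)
M_X = 131.29 × 0.5507² = 131.29 × 0.3033 = 39.8 g/mol

39.8 g/mol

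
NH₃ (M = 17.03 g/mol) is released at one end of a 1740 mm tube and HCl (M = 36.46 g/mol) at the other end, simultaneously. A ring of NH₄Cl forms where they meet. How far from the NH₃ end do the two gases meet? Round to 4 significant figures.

Graham's law gives d_NH₃/d_HCl = rate_NH₃/rate_HCl = √(M_HCl/M_NH₃) = √(36.46/17.03) = 1.463.
With d_NH₃ + d_HCl = 1740 mm, d_HCl = 1740/(1 + 1.463) = 706.4 mm.
d_NH₃ = 1740 − 706.4 = 1034 mm.

1034 mm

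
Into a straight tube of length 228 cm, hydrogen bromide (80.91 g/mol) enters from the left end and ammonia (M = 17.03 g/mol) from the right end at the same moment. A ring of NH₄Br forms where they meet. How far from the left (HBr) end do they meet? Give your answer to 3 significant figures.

Distances travelled in equal time are proportional to diffusion rates, so d_HBr/d_NH₃ = √(M_NH₃/M_HBr) = √(17.03/80.91) = 0.4588.
With d_HBr + d_NH₃ = 228 cm, d_NH₃ = 228/(1 + 0.4588) = 156.3 cm.
d_HBr = 228 − 156.3 = 71.7 cm.

71.7 cm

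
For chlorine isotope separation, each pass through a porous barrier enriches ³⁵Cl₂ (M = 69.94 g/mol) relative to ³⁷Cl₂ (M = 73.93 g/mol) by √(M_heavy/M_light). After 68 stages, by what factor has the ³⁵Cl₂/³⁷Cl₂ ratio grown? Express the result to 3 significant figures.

6.60

After 68 stages the ratio has grown by (√(73.93/69.94))^68 = (73.93/69.94)^(68/2).
= 1.05705^34 = 6.60.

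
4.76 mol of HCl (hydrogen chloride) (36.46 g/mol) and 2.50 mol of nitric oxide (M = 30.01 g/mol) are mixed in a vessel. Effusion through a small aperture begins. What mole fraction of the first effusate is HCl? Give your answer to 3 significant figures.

0.633

The effusion rate of species i is ∝ p_i/√M_i ∝ n_i/√M_i.
Mole fraction of HCl in the effusate = (n_HCl/√M_HCl) / (n_HCl/√M_HCl + n_NO/√M_NO)
= (4.76/√36.46) / (4.76/√36.46 + 2.50/√30.01) = 0.7883/(0.7883 + 0.4564) = 0.633.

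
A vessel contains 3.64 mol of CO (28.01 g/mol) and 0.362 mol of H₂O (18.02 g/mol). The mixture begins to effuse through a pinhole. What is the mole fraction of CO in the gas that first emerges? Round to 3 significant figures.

Rate_i ∝ x_i/√M_i (Graham's law weighted by mole fraction), so the effusate composition follows n_i/√M_i.
Mole fraction of CO in the effusate = (n_CO/√M_CO) / (n_CO/√M_CO + n_H₂O/√M_H₂O)
= (3.64/√28.01) / (3.64/√28.01 + 0.362/√18.02) = 0.6878/(0.6878 + 0.08528) = 0.890.

0.890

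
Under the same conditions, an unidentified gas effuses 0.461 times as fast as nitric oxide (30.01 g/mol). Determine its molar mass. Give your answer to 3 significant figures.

By Graham's law, rate_X/rate_NO = √(M_NO/M_X).
0.461 = √(30.01/M_X)
M_X = 30.01 / 0.461² = 30.01 / 0.2125 = 141 g/mol

141 g/mol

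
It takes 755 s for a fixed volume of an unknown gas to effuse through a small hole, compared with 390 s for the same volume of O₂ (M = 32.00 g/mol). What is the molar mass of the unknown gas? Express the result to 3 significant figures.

120 g/mol

Using Graham's law: t_X/t_O₂ = √(M_X/M_O₂).
755/390 = 1.936 = √(M_X/32.00)
M_X = 32.00 × 1.936² = 32.00 × 3.748 = 120 g/mol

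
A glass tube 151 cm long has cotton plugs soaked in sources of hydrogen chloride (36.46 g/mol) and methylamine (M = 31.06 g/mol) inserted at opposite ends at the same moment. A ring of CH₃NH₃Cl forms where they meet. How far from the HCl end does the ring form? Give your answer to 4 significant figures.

72.48 cm

Graham's law gives d_HCl/d_CH₃NH₂ = rate_HCl/rate_CH₃NH₂ = √(M_CH₃NH₂/M_HCl) = √(31.06/36.46) = 0.9230.
With d_HCl + d_CH₃NH₂ = 151 cm, d_CH₃NH₂ = 151/(1 + 0.9230) = 78.52 cm.
d_HCl = 151 − 78.52 = 72.48 cm.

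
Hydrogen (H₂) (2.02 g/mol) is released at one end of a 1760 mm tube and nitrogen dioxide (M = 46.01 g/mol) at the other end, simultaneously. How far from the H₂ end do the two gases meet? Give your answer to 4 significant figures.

The fronts meet when d_H₂ + d_NO₂ = L with d_H₂/d_NO₂ = √(M_NO₂/M_H₂) (Graham's law). Here √(M_NO₂/M_H₂) = √(46.01/2.02) = 4.773.
With d_H₂ + d_NO₂ = 1760 mm, d_NO₂ = 1760/(1 + 4.773) = 304.9 mm.
d_H₂ = 1760 − 304.9 = 1455 mm.

1455 mm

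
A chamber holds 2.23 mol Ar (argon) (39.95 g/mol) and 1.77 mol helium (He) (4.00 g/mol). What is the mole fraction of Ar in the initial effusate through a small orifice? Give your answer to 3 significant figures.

0.285

Each component's effusion rate ∝ (its partial pressure)·(1/√M) ∝ n_i/√M_i.
x_Ar(eff) = (n_Ar/√M_Ar) / (n_Ar/√M_Ar + n_He/√M_He)
= (2.23/√39.95) / (2.23/√39.95 + 1.77/√4.00) = 0.3528/(0.3528 + 0.8850) = 0.285.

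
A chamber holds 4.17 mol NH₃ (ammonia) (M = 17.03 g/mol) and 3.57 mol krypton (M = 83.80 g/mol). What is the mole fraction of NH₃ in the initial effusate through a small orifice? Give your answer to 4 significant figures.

0.7215

Rate_i ∝ x_i/√M_i (Graham's law weighted by mole fraction), so the effusate composition follows n_i/√M_i.
So x_NH₃ in the escaping gas = (n_NH₃/√M_NH₃) / Σ(n_i/√M_i)
= (4.17/√17.03) / (4.17/√17.03 + 3.57/√83.80) = 1.010/(1.010 + 0.3900) = 0.7215.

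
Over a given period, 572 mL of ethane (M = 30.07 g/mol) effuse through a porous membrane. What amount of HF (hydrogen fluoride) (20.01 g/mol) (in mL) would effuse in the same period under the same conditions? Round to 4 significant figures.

Graham's law gives rate_HF/rate_C₂H₆ = √(M_C₂H₆/M_HF) = √(30.07/20.01) = √1.503 = 1.226.
So the volume for HF is 572 × 1.226 = 701.2 mL.

701.2 mL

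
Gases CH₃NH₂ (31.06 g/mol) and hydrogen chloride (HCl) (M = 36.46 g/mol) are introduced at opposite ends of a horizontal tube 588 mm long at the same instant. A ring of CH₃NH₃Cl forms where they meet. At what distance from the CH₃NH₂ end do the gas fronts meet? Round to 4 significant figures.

The fronts meet when d_CH₃NH₂ + d_HCl = L with d_CH₃NH₂/d_HCl = √(M_HCl/M_CH₃NH₂) (Graham's law). Here √(M_HCl/M_CH₃NH₂) = √(36.46/31.06) = 1.083.
With d_CH₃NH₂ + d_HCl = 588 mm, d_HCl = 588/(1 + 1.083) = 282.2 mm.
d_CH₃NH₂ = 588 − 282.2 = 305.8 mm.

305.8 mm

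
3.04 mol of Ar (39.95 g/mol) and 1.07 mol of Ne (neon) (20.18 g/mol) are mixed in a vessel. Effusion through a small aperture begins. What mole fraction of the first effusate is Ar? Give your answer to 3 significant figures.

0.669

Each component's effusion rate ∝ (its partial pressure)·(1/√M) ∝ n_i/√M_i.
x_Ar(eff) = (n_Ar/√M_Ar) / (n_Ar/√M_Ar + n_Ne/√M_Ne)
= (3.04/√39.95) / (3.04/√39.95 + 1.07/√20.18) = 0.4810/(0.4810 + 0.2382) = 0.669.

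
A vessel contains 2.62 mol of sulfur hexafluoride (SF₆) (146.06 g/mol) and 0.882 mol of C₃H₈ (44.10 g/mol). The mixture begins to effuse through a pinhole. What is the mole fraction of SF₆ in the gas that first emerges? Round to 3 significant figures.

The effusion rate of species i is ∝ p_i/√M_i ∝ n_i/√M_i.
x_SF₆(eff) = (n_SF₆/√M_SF₆) / (n_SF₆/√M_SF₆ + n_C₃H₈/√M_C₃H₈)
= (2.62/√146.06) / (2.62/√146.06 + 0.882/√44.10) = 0.2168/(0.2168 + 0.1328) = 0.620.

0.620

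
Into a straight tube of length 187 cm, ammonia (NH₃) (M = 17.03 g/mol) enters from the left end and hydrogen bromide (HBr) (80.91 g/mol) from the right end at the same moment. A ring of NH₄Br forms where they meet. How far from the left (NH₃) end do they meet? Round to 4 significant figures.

Graham's law gives d_NH₃/d_HBr = rate_NH₃/rate_HBr = √(M_HBr/M_NH₃) = √(80.91/17.03) = 2.180.
With d_NH₃ + d_HBr = 187 cm, d_HBr = 187/(1 + 2.180) = 58.81 cm.
d_NH₃ = 187 − 58.81 = 128.2 cm.

128.2 cm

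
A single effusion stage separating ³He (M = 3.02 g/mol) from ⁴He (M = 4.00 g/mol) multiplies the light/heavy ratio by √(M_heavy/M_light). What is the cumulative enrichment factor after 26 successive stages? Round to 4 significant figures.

Overall factor = α^26 with α = √(4.00/3.02), i.e. (4.00/3.02)^(26/2).
= 1.32450^13 = 38.61.

38.61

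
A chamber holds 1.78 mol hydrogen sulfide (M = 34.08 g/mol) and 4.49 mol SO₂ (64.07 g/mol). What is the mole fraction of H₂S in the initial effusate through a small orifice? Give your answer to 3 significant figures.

Effusion rate of each component ∝ n_i/√M_i (partial pressure × 1/√M).
Mole fraction of H₂S in the effusate = (n_H₂S/√M_H₂S) / (n_H₂S/√M_H₂S + n_SO₂/√M_SO₂)
= (1.78/√34.08) / (1.78/√34.08 + 4.49/√64.07) = 0.3049/(0.3049 + 0.5609) = 0.352.

0.352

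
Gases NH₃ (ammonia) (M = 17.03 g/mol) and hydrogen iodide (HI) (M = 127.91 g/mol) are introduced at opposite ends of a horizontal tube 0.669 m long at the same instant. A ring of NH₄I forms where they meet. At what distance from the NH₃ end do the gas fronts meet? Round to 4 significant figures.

0.4902 m

In equal time, each gas travels a distance ∝ its rate ∝ 1/√M, so d_NH₃/d_HI = √(M_HI/M_NH₃) = √(127.91/17.03) = 2.741.
With d_NH₃ + d_HI = 0.669 m, d_HI = 0.669/(1 + 2.741) = 0.1788 m.
d_NH₃ = 0.669 − 0.1788 = 0.4902 m.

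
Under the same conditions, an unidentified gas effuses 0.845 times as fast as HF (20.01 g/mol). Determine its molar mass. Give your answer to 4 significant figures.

Using Graham's law: rate_X/rate_HF = √(M_HF/M_X).
0.845 = √(20.01/M_X)
M_X = 20.01 / 0.845² = 20.01 / 0.7140 = 28.02 g/mol

28.02 g/mol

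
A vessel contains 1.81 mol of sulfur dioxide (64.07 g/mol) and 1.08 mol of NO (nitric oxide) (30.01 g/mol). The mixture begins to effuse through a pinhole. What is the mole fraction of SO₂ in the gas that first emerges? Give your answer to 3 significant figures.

Rate_i ∝ x_i/√M_i (Graham's law weighted by mole fraction), so the effusate composition follows n_i/√M_i.
So x_SO₂ in the escaping gas = (n_SO₂/√M_SO₂) / Σ(n_i/√M_i)
= (1.81/√64.07) / (1.81/√64.07 + 1.08/√30.01) = 0.2261/(0.2261 + 0.1971) = 0.534.

0.534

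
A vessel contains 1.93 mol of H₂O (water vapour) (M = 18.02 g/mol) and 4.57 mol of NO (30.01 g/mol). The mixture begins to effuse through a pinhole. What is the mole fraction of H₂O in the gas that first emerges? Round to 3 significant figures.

0.353

Rate_i ∝ x_i/√M_i (Graham's law weighted by mole fraction), so the effusate composition follows n_i/√M_i.
Mole fraction of H₂O in the effusate = (n_H₂O/√M_H₂O) / (n_H₂O/√M_H₂O + n_NO/√M_NO)
= (1.93/√18.02) / (1.93/√18.02 + 4.57/√30.01) = 0.4547/(0.4547 + 0.8342) = 0.353.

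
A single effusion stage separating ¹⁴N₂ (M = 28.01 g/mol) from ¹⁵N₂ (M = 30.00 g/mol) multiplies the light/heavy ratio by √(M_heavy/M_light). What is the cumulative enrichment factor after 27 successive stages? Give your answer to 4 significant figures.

2.526

After 27 stages the ratio has grown by (√(30.00/28.01))^27 = (30.00/28.01)^(27/2).
= 1.07105^(27/2) = 2.526.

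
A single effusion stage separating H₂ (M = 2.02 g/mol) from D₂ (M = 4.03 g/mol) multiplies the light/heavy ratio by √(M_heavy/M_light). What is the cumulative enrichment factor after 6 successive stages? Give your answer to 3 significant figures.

7.94

After 6 stages the ratio has grown by (√(4.03/2.02))^6 = (4.03/2.02)^(6/2).
= 1.99505^3 = 7.94.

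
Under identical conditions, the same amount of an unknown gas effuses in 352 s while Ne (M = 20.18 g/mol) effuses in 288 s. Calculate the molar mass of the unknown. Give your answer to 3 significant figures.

Using Graham's law: t_X/t_Ne = √(M_X/M_Ne).
352/288 = 1.222 = √(M_X/20.18)
M_X = 20.18 × 1.222² = 20.18 × 1.494 = 30.1 g/mol

30.1 g/mol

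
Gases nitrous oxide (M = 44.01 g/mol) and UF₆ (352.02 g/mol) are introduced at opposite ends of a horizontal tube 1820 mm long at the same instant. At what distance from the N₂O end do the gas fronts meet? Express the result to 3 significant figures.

1340 mm

The fronts meet when d_N₂O + d_UF₆ = L with d_N₂O/d_UF₆ = √(M_UF₆/M_N₂O) (Graham's law). Here √(M_UF₆/M_N₂O) = √(352.02/44.01) = 2.828.
With d_N₂O + d_UF₆ = 1820 mm, d_UF₆ = 1820/(1 + 2.828) = 475.4 mm.
d_N₂O = 1820 − 475.4 = 1340 mm.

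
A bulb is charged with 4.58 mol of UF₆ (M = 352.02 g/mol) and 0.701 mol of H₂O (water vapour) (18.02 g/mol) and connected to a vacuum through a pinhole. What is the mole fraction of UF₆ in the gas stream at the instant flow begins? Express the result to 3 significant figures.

Rate_i ∝ x_i/√M_i (Graham's law weighted by mole fraction), so the effusate composition follows n_i/√M_i.
So x_UF₆ in the escaping gas = (n_UF₆/√M_UF₆) / Σ(n_i/√M_i)
= (4.58/√352.02) / (4.58/√352.02 + 0.701/√18.02) = 0.2441/(0.2441 + 0.1651) = 0.596.

0.596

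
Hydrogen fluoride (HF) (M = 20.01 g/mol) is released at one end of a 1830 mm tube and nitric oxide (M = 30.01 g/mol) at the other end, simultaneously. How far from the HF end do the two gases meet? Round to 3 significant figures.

1010 mm

Distances travelled in equal time are proportional to diffusion rates, so d_HF/d_NO = √(M_NO/M_HF) = √(30.01/20.01) = 1.225.
With d_HF + d_NO = 1830 mm, d_NO = 1830/(1 + 1.225) = 822.6 mm.
d_HF = 1830 − 822.6 = 1010 mm.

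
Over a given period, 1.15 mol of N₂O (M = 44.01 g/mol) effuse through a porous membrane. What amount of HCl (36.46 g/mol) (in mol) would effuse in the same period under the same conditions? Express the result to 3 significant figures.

1.26 mol

Using Graham's law: rate_HCl/rate_N₂O = √(M_N₂O/M_HCl) = √(44.01/36.46) = √1.207 = 1.099.
So the amount for HCl is 1.15 × 1.099 = 1.26 mol.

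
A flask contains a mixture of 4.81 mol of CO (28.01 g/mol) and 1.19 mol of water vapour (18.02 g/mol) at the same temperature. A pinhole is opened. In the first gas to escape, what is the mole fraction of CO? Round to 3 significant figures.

0.764

The effusion rate of species i is ∝ p_i/√M_i ∝ n_i/√M_i.
Mole fraction of CO in the effusate = (n_CO/√M_CO) / (n_CO/√M_CO + n_H₂O/√M_H₂O)
= (4.81/√28.01) / (4.81/√28.01 + 1.19/√18.02) = 0.9088/(0.9088 + 0.2803) = 0.764.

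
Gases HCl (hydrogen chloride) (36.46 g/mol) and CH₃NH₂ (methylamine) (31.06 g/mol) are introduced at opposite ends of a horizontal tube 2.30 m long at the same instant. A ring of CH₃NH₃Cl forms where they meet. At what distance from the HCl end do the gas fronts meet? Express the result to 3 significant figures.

1.10 m

In equal time, each gas travels a distance ∝ its rate ∝ 1/√M, so d_HCl/d_CH₃NH₂ = √(M_CH₃NH₂/M_HCl) = √(31.06/36.46) = 0.9230.
With d_HCl + d_CH₃NH₂ = 2.30 m, d_CH₃NH₂ = 2.30/(1 + 0.9230) = 1.196 m.
d_HCl = 2.30 − 1.196 = 1.10 m.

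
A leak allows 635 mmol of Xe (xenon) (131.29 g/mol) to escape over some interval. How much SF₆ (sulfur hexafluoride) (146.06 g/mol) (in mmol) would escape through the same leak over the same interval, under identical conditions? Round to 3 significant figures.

Since effusion rate ∝ 1/√M, rate_SF₆/rate_Xe = √(M_Xe/M_SF₆) = √(131.29/146.06) = √0.8989 = 0.9481.
So the amount for SF₆ is 635 × 0.9481 = 602 mmol.

602 mmol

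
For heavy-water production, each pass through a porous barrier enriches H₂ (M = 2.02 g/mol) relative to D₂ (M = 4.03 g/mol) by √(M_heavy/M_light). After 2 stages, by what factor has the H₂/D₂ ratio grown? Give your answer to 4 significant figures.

The single-stage factor is √(M_heavy/M_light), so 2 stages give [√(4.03/2.02)]^2 = (4.03/2.02)^(2/2).
= 1.99505^1 = 1.995.

1.995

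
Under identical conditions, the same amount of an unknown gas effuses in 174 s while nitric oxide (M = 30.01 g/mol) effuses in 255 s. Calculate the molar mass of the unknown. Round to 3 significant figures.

Graham's law gives t_X/t_NO = √(M_X/M_NO).
174/255 = 0.6824 = √(M_X/30.01)
M_X = 30.01 × 0.6824² = 30.01 × 0.4656 = 14.0 g/mol

14.0 g/mol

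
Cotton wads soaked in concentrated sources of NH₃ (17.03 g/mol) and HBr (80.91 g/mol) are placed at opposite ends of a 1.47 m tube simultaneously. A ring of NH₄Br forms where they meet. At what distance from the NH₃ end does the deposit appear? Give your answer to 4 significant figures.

1.008 m

In equal time, each gas travels a distance ∝ its rate ∝ 1/√M, so d_NH₃/d_HBr = √(M_HBr/M_NH₃) = √(80.91/17.03) = 2.180.
With d_NH₃ + d_HBr = 1.47 m, d_HBr = 1.47/(1 + 2.180) = 0.4623 m.
d_NH₃ = 1.47 − 0.4623 = 1.008 m.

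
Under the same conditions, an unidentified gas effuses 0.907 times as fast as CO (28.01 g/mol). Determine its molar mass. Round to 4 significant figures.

34.05 g/mol

From Graham's law, rate_X/rate_CO = √(M_CO/M_X).
0.907 = √(28.01/M_X)
M_X = 28.01 / 0.907² = 28.01 / 0.8226 = 34.05 g/mol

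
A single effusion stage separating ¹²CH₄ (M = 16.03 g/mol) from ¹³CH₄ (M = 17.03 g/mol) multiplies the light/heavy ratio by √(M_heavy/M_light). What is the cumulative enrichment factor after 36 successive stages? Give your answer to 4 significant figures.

The single-stage factor is √(M_heavy/M_light), so 36 stages give [√(17.03/16.03)]^36 = (17.03/16.03)^(36/2).
= 1.06238^18 = 2.972.

2.972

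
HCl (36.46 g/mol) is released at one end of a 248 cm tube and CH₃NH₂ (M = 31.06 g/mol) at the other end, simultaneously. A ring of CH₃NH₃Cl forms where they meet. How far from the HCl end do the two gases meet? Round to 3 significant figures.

Graham's law gives d_HCl/d_CH₃NH₂ = rate_HCl/rate_CH₃NH₂ = √(M_CH₃NH₂/M_HCl) = √(31.06/36.46) = 0.9230.
With d_HCl + d_CH₃NH₂ = 248 cm, d_CH₃NH₂ = 248/(1 + 0.9230) = 129.0 cm.
d_HCl = 248 − 129.0 = 119 cm.

119 cm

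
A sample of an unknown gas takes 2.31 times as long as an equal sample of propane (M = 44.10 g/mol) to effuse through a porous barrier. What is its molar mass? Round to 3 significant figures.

Using Graham's law: t_X/t_C₃H₈ = √(M_X/M_C₃H₈).
2.31 = √(M_X/44.10)
M_X = 44.10 × 2.31² = 44.10 × 5.336 = 235 g/mol

235 g/mol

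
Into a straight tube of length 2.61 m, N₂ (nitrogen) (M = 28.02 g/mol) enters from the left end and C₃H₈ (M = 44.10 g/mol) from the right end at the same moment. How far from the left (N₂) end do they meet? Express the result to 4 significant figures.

Graham's law gives d_N₂/d_C₃H₈ = rate_N₂/rate_C₃H₈ = √(M_C₃H₈/M_N₂) = √(44.10/28.02) = 1.255.
With d_N₂ + d_C₃H₈ = 2.61 m, d_C₃H₈ = 2.61/(1 + 1.255) = 1.158 m.
d_N₂ = 2.61 − 1.158 = 1.452 m.

1.452 m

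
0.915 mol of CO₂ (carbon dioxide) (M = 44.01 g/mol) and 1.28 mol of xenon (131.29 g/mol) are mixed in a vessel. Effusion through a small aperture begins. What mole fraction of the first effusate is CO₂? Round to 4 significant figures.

Effusion rate of each component ∝ n_i/√M_i (partial pressure × 1/√M).
Mole fraction of CO₂ in the effusate = (n_CO₂/√M_CO₂) / (n_CO₂/√M_CO₂ + n_Xe/√M_Xe)
= (0.915/√44.01) / (0.915/√44.01 + 1.28/√131.29) = 0.1379/(0.1379 + 0.1117) = 0.5525.

0.5525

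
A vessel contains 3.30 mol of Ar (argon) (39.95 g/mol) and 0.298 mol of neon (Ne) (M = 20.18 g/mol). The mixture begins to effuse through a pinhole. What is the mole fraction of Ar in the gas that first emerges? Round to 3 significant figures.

Effusion rate of each component ∝ n_i/√M_i (partial pressure × 1/√M).
So x_Ar in the escaping gas = (n_Ar/√M_Ar) / Σ(n_i/√M_i)
= (3.30/√39.95) / (3.30/√39.95 + 0.298/√20.18) = 0.5221/(0.5221 + 0.06634) = 0.887.

0.887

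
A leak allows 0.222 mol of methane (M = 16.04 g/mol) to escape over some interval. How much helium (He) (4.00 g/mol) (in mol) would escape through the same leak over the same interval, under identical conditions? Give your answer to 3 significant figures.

0.445 mol

Since effusion rate ∝ 1/√M, rate_He/rate_CH₄ = √(M_CH₄/M_He) = √(16.04/4.00) = √4.010 = 2.002.
So the amount for He is 0.222 × 2.002 = 0.445 mol.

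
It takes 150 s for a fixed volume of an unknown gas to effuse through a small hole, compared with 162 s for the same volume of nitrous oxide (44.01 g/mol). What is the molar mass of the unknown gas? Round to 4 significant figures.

Since effusion rate ∝ 1/√M, t_X/t_N₂O = √(M_X/M_N₂O).
150/162 = 0.9259 = √(M_X/44.01)
M_X = 44.01 × 0.9259² = 44.01 × 0.8573 = 37.73 g/mol

37.73 g/mol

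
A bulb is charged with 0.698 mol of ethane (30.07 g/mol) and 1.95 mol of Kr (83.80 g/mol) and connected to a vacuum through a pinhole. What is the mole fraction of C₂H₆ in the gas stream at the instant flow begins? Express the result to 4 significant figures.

0.3740

The effusion rate of species i is ∝ p_i/√M_i ∝ n_i/√M_i.
x_C₂H₆(eff) = (n_C₂H₆/√M_C₂H₆) / (n_C₂H₆/√M_C₂H₆ + n_Kr/√M_Kr)
= (0.698/√30.07) / (0.698/√30.07 + 1.95/√83.80) = 0.1273/(0.1273 + 0.2130) = 0.3740.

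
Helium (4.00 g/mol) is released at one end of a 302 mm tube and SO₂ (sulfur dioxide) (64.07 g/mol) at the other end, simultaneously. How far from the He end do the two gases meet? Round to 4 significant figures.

The fronts meet when d_He + d_SO₂ = L with d_He/d_SO₂ = √(M_SO₂/M_He) (Graham's law). Here √(M_SO₂/M_He) = √(64.07/4.00) = 4.002.
With d_He + d_SO₂ = 302 mm, d_SO₂ = 302/(1 + 4.002) = 60.37 mm.
d_He = 302 − 60.37 = 241.6 mm.

241.6 mm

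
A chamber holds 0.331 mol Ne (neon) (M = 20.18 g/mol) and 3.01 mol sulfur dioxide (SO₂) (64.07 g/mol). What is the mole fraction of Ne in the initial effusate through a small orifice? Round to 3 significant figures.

Rate_i ∝ x_i/√M_i (Graham's law weighted by mole fraction), so the effusate composition follows n_i/√M_i.
Mole fraction of Ne in the effusate = (n_Ne/√M_Ne) / (n_Ne/√M_Ne + n_SO₂/√M_SO₂)
= (0.331/√20.18) / (0.331/√20.18 + 3.01/√64.07) = 0.07368/(0.07368 + 0.3760) = 0.164.

0.164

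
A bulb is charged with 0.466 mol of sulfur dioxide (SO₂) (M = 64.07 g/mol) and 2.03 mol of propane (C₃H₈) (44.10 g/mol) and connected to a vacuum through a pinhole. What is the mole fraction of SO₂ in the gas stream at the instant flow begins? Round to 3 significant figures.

Each component's effusion rate ∝ (its partial pressure)·(1/√M) ∝ n_i/√M_i.
x_SO₂(eff) = (n_SO₂/√M_SO₂) / (n_SO₂/√M_SO₂ + n_C₃H₈/√M_C₃H₈)
= (0.466/√64.07) / (0.466/√64.07 + 2.03/√44.10) = 0.05822/(0.05822 + 0.3057) = 0.160.

0.160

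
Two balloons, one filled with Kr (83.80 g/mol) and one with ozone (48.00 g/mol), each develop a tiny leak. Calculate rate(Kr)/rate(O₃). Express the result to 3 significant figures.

0.757

From Graham's law, rate_Kr/rate_O₃ = √(M_O₃/M_Kr) = √(48.00/83.80) = √0.5728 = 0.757.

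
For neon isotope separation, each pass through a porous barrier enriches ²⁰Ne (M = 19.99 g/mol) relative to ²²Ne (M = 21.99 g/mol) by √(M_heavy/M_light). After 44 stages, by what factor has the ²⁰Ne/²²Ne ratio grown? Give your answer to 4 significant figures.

The single-stage factor is √(M_heavy/M_light), so 44 stages give [√(21.99/19.99)]^44 = (21.99/19.99)^(44/2).
= 1.10005^22 = 8.148.

8.148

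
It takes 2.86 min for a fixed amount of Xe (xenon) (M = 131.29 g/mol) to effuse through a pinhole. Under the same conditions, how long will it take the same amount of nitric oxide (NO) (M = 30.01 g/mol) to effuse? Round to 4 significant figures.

Graham's law gives t_NO/t_Xe = √(M_NO/M_Xe) = √(30.01/131.29) = √0.2286 = 0.4781.
So the time for NO is 2.86 × 0.4781 = 1.367 min.

1.367 min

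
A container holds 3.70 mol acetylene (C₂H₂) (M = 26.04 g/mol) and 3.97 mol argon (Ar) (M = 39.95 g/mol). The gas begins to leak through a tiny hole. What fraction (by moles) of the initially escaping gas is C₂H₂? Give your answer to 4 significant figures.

0.5358

The effusion rate of species i is ∝ p_i/√M_i ∝ n_i/√M_i.
Mole fraction of C₂H₂ in the effusate = (n_C₂H₂/√M_C₂H₂) / (n_C₂H₂/√M_C₂H₂ + n_Ar/√M_Ar)
= (3.70/√26.04) / (3.70/√26.04 + 3.97/√39.95) = 0.7251/(0.7251 + 0.6281) = 0.5358.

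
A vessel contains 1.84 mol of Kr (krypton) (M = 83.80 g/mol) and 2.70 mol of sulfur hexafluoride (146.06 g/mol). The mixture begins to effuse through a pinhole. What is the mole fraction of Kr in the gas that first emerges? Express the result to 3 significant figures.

0.474

Effusion rate of each component ∝ n_i/√M_i (partial pressure × 1/√M).
Mole fraction of Kr in the effusate = (n_Kr/√M_Kr) / (n_Kr/√M_Kr + n_SF₆/√M_SF₆)
= (1.84/√83.80) / (1.84/√83.80 + 2.70/√146.06) = 0.2010/(0.2010 + 0.2234) = 0.474.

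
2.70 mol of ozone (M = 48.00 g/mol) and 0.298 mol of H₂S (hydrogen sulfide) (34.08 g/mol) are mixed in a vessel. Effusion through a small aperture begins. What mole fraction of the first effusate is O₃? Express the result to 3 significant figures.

0.884

The effusion rate of species i is ∝ p_i/√M_i ∝ n_i/√M_i.
Mole fraction of O₃ in the effusate = (n_O₃/√M_O₃) / (n_O₃/√M_O₃ + n_H₂S/√M_H₂S)
= (2.70/√48.00) / (2.70/√48.00 + 0.298/√34.08) = 0.3897/(0.3897 + 0.05105) = 0.884.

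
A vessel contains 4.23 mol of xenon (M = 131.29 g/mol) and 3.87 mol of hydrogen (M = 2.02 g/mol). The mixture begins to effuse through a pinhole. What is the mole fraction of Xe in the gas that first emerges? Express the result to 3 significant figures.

Rate_i ∝ x_i/√M_i (Graham's law weighted by mole fraction), so the effusate composition follows n_i/√M_i.
So x_Xe in the escaping gas = (n_Xe/√M_Xe) / Σ(n_i/√M_i)
= (4.23/√131.29) / (4.23/√131.29 + 3.87/√2.02) = 0.3692/(0.3692 + 2.723) = 0.119.

0.119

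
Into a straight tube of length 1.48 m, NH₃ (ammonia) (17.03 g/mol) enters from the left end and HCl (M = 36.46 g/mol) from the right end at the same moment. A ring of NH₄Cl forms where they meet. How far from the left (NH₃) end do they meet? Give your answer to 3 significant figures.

0.879 m

The fronts meet when d_NH₃ + d_HCl = L with d_NH₃/d_HCl = √(M_HCl/M_NH₃) (Graham's law). Here √(M_HCl/M_NH₃) = √(36.46/17.03) = 1.463.
With d_NH₃ + d_HCl = 1.48 m, d_HCl = 1.48/(1 + 1.463) = 0.6008 m.
d_NH₃ = 1.48 − 0.6008 = 0.879 m.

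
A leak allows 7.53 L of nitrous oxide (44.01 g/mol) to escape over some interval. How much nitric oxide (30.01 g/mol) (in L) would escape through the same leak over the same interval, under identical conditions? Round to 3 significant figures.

Using Graham's law: rate_NO/rate_N₂O = √(M_N₂O/M_NO) = √(44.01/30.01) = √1.467 = 1.211.
So the volume for NO is 7.53 × 1.211 = 9.12 L.

9.12 L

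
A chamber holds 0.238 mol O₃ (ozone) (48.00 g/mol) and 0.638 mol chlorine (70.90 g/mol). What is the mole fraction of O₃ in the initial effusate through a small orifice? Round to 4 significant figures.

Effusion rate of each component ∝ n_i/√M_i (partial pressure × 1/√M).
Mole fraction of O₃ in the effusate = (n_O₃/√M_O₃) / (n_O₃/√M_O₃ + n_Cl₂/√M_Cl₂)
= (0.238/√48.00) / (0.238/√48.00 + 0.638/√70.90) = 0.03435/(0.03435 + 0.07577) = 0.3119.

0.3119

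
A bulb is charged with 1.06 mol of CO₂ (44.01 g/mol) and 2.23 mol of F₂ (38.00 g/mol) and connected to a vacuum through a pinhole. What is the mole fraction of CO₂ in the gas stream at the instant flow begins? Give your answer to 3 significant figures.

The effusion rate of species i is ∝ p_i/√M_i ∝ n_i/√M_i.
Mole fraction of CO₂ in the effusate = (n_CO₂/√M_CO₂) / (n_CO₂/√M_CO₂ + n_F₂/√M_F₂)
= (1.06/√44.01) / (1.06/√44.01 + 2.23/√38.00) = 0.1598/(0.1598 + 0.3618) = 0.306.

0.306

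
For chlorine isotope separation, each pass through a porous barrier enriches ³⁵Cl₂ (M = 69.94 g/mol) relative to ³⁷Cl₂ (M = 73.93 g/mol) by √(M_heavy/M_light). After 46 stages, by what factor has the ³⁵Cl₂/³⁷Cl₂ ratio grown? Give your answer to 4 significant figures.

3.583

Overall factor = α^46 with α = √(73.93/69.94), i.e. (73.93/69.94)^(46/2).
= 1.05705^23 = 3.583.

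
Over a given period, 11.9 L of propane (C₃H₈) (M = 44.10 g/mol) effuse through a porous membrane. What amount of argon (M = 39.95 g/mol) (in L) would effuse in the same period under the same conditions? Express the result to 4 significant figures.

Since effusion rate ∝ 1/√M, rate_Ar/rate_C₃H₈ = √(M_C₃H₈/M_Ar) = √(44.10/39.95) = √1.104 = 1.051.
So the volume for Ar is 11.9 × 1.051 = 12.50 L.

12.50 L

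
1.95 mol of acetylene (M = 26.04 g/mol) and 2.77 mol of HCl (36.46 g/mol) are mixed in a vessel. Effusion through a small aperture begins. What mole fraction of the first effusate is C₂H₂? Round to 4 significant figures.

Rate_i ∝ x_i/√M_i (Graham's law weighted by mole fraction), so the effusate composition follows n_i/√M_i.
Mole fraction of C₂H₂ in the effusate = (n_C₂H₂/√M_C₂H₂) / (n_C₂H₂/√M_C₂H₂ + n_HCl/√M_HCl)
= (1.95/√26.04) / (1.95/√26.04 + 2.77/√36.46) = 0.3821/(0.3821 + 0.4587) = 0.4544.

0.4544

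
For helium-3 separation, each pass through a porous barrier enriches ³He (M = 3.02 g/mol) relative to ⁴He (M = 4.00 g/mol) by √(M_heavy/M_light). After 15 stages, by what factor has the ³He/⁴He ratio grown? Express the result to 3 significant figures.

8.23

After 15 stages the ratio has grown by (√(4.00/3.02))^15 = (4.00/3.02)^(15/2).
= 1.32450^(15/2) = 8.23.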